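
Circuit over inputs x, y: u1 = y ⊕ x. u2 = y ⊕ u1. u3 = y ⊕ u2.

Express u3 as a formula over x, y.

y ⊕ (y ⊕ (y ⊕ x))

u1 = y ⊕ x
u2 = y ⊕ u1 = y ⊕ (y ⊕ x)
u3 = y ⊕ u2 = y ⊕ (y ⊕ (y ⊕ x))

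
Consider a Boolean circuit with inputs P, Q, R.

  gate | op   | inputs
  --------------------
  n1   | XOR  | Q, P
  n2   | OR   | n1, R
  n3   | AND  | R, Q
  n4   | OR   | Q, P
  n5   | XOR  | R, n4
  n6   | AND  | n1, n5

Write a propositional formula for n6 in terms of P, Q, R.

n1 = Q XOR P
n4 = Q OR P
n5 = R XOR n4 = R XOR (Q OR P)
n6 = n1 AND n5 = (Q XOR P) AND (R XOR (Q OR P))

(Q XOR P) AND (R XOR (Q OR P))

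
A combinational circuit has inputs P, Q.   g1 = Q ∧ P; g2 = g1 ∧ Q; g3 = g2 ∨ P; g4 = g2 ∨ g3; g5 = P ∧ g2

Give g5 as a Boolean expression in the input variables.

g1 = Q ∧ P
g2 = g1 ∧ Q = (Q ∧ P) ∧ Q
g5 = P ∧ g2 = P ∧ ((Q ∧ P) ∧ Q)

P ∧ ((Q ∧ P) ∧ Q)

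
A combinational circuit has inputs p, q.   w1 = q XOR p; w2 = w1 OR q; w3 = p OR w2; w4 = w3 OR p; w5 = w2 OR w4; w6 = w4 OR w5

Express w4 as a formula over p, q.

(p OR ((q XOR p) OR q)) OR p

w1 = q XOR p
w2 = w1 OR q = (q XOR p) OR q
w3 = p OR w2 = p OR ((q XOR p) OR q)
w4 = w3 OR p = (p OR ((q XOR p) OR q)) OR p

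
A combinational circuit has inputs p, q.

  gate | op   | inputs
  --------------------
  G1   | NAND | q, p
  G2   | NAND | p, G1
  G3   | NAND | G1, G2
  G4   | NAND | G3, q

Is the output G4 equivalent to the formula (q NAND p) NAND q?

No

G1 = q NAND p
G2 = p NAND G1 = p NAND (q NAND p)
G3 = G1 NAND G2 = (q NAND p) NAND (p NAND (q NAND p))
G4 = G3 NAND q = ((q NAND p) NAND (p NAND (q NAND p))) NAND q
At p=0, q=1: circuit gives 1, formula gives 0.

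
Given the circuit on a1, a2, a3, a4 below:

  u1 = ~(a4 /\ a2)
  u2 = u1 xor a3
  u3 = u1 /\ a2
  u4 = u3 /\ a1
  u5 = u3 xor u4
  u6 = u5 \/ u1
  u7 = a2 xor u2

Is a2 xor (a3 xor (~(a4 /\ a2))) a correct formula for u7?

Yes

u1 = ~(a4 /\ a2)
u2 = u1 xor a3 = (~(a4 /\ a2)) xor a3
u7 = a2 xor u2 = a2 xor ((~(a4 /\ a2)) xor a3)
At a1=0, a2=0, a3=1, a4=0: circuit gives 0, formula gives 0.
At a1=0, a2=0, a3=0, a4=0: circuit gives 1, formula gives 1.
Agrees on all 16 inputs.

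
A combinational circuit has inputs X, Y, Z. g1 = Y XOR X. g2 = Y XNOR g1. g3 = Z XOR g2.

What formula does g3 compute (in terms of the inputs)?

Z XOR (Y XNOR (Y XOR X))

g1 = Y XOR X
g2 = Y XNOR g1 = Y XNOR (Y XOR X)
g3 = Z XOR g2 = Z XOR (Y XNOR (Y XOR X))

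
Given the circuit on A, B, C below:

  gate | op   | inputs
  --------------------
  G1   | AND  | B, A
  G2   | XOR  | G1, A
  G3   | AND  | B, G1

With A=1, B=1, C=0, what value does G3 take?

G1 = 1 AND 1 = 1
G3 = 1 AND 1 = 1

1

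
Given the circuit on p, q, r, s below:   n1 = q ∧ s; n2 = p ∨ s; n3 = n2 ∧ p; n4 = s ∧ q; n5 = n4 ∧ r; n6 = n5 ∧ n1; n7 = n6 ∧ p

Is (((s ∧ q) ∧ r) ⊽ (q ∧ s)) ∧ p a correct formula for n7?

n1 = q ∧ s
n4 = s ∧ q
n5 = n4 ∧ r = (s ∧ q) ∧ r
n6 = n5 ∧ n1 = ((s ∧ q) ∧ r) ∧ (q ∧ s)
n7 = n6 ∧ p = (((s ∧ q) ∧ r) ∧ (q ∧ s)) ∧ p
At p=1, q=0, r=0, s=0: circuit gives 0, formula gives 1.

No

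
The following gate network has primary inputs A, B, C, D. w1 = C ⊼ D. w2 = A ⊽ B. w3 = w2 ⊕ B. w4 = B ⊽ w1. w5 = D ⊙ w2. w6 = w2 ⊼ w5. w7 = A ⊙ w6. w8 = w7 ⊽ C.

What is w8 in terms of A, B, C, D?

(A ⊙ ((A ⊽ B) ⊼ (D ⊙ (A ⊽ B)))) ⊽ C

w2 = A ⊽ B
w5 = D ⊙ w2 = D ⊙ (A ⊽ B)
w6 = w2 ⊼ w5 = (A ⊽ B) ⊼ (D ⊙ (A ⊽ B))
w7 = A ⊙ w6 = A ⊙ ((A ⊽ B) ⊼ (D ⊙ (A ⊽ B)))
w8 = w7 ⊽ C = (A ⊙ ((A ⊽ B) ⊼ (D ⊙ (A ⊽ B)))) ⊽ C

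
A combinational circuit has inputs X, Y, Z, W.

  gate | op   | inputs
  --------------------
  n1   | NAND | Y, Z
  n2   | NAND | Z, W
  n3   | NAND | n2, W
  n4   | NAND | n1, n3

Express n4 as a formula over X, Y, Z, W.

(Y NAND Z) NAND ((Z NAND W) NAND W)

n1 = Y NAND Z
n2 = Z NAND W
n3 = n2 NAND W = (Z NAND W) NAND W
n4 = n1 NAND n3 = (Y NAND Z) NAND ((Z NAND W) NAND W)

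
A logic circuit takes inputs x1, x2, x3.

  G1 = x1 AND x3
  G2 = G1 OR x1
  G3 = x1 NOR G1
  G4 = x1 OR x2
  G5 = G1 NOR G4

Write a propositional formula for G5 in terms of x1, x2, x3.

(x1 AND x3) NOR (x1 OR x2)

G1 = x1 AND x3
G4 = x1 OR x2
G5 = G1 NOR G4 = (x1 AND x3) NOR (x1 OR x2)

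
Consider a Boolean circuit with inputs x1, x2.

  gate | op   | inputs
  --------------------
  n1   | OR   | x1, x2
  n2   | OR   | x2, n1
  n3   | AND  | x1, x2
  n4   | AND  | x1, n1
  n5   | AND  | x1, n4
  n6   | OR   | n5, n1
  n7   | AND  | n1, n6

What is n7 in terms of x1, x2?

(x1 OR x2) AND ((x1 AND (x1 AND (x1 OR x2))) OR (x1 OR x2))

n1 = x1 OR x2
n4 = x1 AND n1 = x1 AND (x1 OR x2)
n5 = x1 AND n4 = x1 AND (x1 AND (x1 OR x2))
n6 = n5 OR n1 = (x1 AND (x1 AND (x1 OR x2))) OR (x1 OR x2)
n7 = n1 AND n6 = (x1 OR x2) AND ((x1 AND (x1 AND (x1 OR x2))) OR (x1 OR x2))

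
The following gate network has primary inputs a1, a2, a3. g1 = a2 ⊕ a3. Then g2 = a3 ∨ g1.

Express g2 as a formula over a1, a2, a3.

g1 = a2 ⊕ a3
g2 = a3 ∨ g1 = a3 ∨ (a2 ⊕ a3)

a3 ∨ (a2 ⊕ a3)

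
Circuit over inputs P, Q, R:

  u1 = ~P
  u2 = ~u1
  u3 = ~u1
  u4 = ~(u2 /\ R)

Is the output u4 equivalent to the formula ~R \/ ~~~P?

Yes

u1 = ~P
u2 = ~u1 = ~~P
u4 = ~(u2 /\ R) = ~(~~P /\ R)
At P=1, Q=0, R=1: circuit gives 0, formula gives 0.
At P=0, Q=0, R=0: circuit gives 1, formula gives 1.
Agrees on all 8 inputs.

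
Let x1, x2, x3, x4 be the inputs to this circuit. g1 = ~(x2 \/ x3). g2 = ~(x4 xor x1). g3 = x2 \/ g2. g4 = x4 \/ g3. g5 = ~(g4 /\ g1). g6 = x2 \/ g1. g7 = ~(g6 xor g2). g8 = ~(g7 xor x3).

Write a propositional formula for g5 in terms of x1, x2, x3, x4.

g1 = ~(x2 \/ x3)
g2 = ~(x4 xor x1)
g3 = x2 \/ g2 = x2 \/ (~(x4 xor x1))
g4 = x4 \/ g3 = x4 \/ (x2 \/ (~(x4 xor x1)))
g5 = ~(g4 /\ g1) = ~((x4 \/ (x2 \/ (~(x4 xor x1)))) /\ (~(x2 \/ x3)))

~((x4 \/ (x2 \/ (~(x4 xor x1)))) /\ (~(x2 \/ x3)))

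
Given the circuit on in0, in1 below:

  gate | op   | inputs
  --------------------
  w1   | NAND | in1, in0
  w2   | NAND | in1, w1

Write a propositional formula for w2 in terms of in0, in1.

w1 = in1 NAND in0
w2 = in1 NAND w1 = in1 NAND (in1 NAND in0)

in1 NAND (in1 NAND in0)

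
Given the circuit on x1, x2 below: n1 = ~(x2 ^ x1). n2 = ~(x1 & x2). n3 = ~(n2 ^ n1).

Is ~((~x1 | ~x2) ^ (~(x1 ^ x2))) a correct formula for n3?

Yes

n1 = ~(x2 ^ x1)
n2 = ~(x1 & x2)
n3 = ~(n2 ^ n1) = ~((~(x1 & x2)) ^ (~(x2 ^ x1)))
At x1=0, x2=1: circuit gives 0, formula gives 0.
At x1=0, x2=0: circuit gives 1, formula gives 1.
Agrees on all 4 inputs.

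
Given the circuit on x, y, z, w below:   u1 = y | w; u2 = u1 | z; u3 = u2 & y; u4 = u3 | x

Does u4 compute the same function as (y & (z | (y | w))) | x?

Yes

u1 = y | w
u2 = u1 | z = (y | w) | z
u3 = u2 & y = ((y | w) | z) & y
u4 = u3 | x = (((y | w) | z) & y) | x
At x=0, y=0, z=0, w=0: circuit gives 0, formula gives 0.
At x=0, y=1, z=0, w=0: circuit gives 1, formula gives 1.
Agrees on all 16 inputs.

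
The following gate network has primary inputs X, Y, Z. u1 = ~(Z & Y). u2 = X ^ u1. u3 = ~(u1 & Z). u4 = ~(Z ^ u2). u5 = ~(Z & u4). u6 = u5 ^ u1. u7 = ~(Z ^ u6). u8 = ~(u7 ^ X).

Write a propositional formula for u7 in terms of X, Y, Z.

~(Z ^ ((~(Z & (~(Z ^ (X ^ (~(Z & Y))))))) ^ (~(Z & Y))))

u1 = ~(Z & Y)
u2 = X ^ u1 = X ^ (~(Z & Y))
u4 = ~(Z ^ u2) = ~(Z ^ (X ^ (~(Z & Y))))
u5 = ~(Z & u4) = ~(Z & (~(Z ^ (X ^ (~(Z & Y))))))
u6 = u5 ^ u1 = (~(Z & (~(Z ^ (X ^ (~(Z & Y))))))) ^ (~(Z & Y))
u7 = ~(Z ^ u6) = ~(Z ^ ((~(Z & (~(Z ^ (X ^ (~(Z & Y))))))) ^ (~(Z & Y))))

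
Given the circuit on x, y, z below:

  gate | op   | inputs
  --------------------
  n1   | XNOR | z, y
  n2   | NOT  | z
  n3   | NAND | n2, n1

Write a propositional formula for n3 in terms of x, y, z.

n1 = z XNOR y
n2 = NOT z
n3 = n2 NAND n1 = NOT z NAND (z XNOR y)

NOT z NAND (z XNOR y)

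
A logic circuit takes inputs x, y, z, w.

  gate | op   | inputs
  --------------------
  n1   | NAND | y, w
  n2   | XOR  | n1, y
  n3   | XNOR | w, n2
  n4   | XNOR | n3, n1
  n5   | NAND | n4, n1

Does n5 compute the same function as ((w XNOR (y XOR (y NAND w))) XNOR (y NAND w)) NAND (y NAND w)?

Yes

n1 = y NAND w
n2 = n1 XOR y = (y NAND w) XOR y
n3 = w XNOR n2 = w XNOR ((y NAND w) XOR y)
n4 = n3 XNOR n1 = (w XNOR ((y NAND w) XOR y)) XNOR (y NAND w)
n5 = n4 NAND n1 = ((w XNOR ((y NAND w) XOR y)) XNOR (y NAND w)) NAND (y NAND w)
At x=0, y=0, z=0, w=1: circuit gives 0, formula gives 0.
At x=0, y=0, z=0, w=0: circuit gives 1, formula gives 1.
Agrees on all 16 inputs.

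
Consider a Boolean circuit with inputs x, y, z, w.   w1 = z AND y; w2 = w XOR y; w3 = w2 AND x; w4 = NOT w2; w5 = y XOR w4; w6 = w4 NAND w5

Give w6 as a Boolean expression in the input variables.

NOT (w XOR y) NAND (y XOR NOT (w XOR y))

w2 = w XOR y
w4 = NOT w2 = NOT (w XOR y)
w5 = y XOR w4 = y XOR NOT (w XOR y)
w6 = w4 NAND w5 = NOT (w XOR y) NAND (y XOR NOT (w XOR y))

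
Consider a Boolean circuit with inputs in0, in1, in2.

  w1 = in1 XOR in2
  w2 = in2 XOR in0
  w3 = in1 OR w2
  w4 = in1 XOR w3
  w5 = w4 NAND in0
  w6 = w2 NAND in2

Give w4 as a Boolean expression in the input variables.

w2 = in2 XOR in0
w3 = in1 OR w2 = in1 OR (in2 XOR in0)
w4 = in1 XOR w3 = in1 XOR (in1 OR (in2 XOR in0))

in1 XOR (in1 OR (in2 XOR in0))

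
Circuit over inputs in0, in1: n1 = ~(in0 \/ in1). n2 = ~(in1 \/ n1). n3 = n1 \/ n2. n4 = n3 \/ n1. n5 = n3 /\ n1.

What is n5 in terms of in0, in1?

((~(in0 \/ in1)) \/ (~(in1 \/ (~(in0 \/ in1))))) /\ (~(in0 \/ in1))

n1 = ~(in0 \/ in1)
n2 = ~(in1 \/ n1) = ~(in1 \/ (~(in0 \/ in1)))
n3 = n1 \/ n2 = (~(in0 \/ in1)) \/ (~(in1 \/ (~(in0 \/ in1))))
n5 = n3 /\ n1 = ((~(in0 \/ in1)) \/ (~(in1 \/ (~(in0 \/ in1))))) /\ (~(in0 \/ in1))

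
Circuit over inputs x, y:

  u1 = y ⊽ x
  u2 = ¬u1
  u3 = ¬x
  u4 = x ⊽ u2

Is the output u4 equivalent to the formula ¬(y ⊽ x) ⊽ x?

Yes

u1 = y ⊽ x
u2 = ¬u1 = ¬(y ⊽ x)
u4 = x ⊽ u2 = x ⊽ ¬(y ⊽ x)
At x=0, y=1: circuit gives 0, formula gives 0.
At x=0, y=0: circuit gives 1, formula gives 1.
Agrees on all 4 inputs.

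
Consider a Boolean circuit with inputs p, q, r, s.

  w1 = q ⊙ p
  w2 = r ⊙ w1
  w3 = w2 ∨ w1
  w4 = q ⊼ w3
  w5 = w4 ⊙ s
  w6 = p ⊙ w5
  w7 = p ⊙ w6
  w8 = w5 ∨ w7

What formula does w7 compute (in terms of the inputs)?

w1 = q ⊙ p
w2 = r ⊙ w1 = r ⊙ (q ⊙ p)
w3 = w2 ∨ w1 = (r ⊙ (q ⊙ p)) ∨ (q ⊙ p)
w4 = q ⊼ w3 = q ⊼ ((r ⊙ (q ⊙ p)) ∨ (q ⊙ p))
w5 = w4 ⊙ s = (q ⊼ ((r ⊙ (q ⊙ p)) ∨ (q ⊙ p))) ⊙ s
w6 = p ⊙ w5 = p ⊙ ((q ⊼ ((r ⊙ (q ⊙ p)) ∨ (q ⊙ p))) ⊙ s)
w7 = p ⊙ w6 = p ⊙ (p ⊙ ((q ⊼ ((r ⊙ (q ⊙ p)) ∨ (q ⊙ p))) ⊙ s))

p ⊙ (p ⊙ ((q ⊼ ((r ⊙ (q ⊙ p)) ∨ (q ⊙ p))) ⊙ s))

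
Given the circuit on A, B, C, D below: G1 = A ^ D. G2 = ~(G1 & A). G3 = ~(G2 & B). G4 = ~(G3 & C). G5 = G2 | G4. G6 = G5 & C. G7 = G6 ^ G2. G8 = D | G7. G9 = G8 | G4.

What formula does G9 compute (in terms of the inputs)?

G1 = A ^ D
G2 = ~(G1 & A) = ~((A ^ D) & A)
G3 = ~(G2 & B) = ~((~((A ^ D) & A)) & B)
G4 = ~(G3 & C) = ~((~((~((A ^ D) & A)) & B)) & C)
G5 = G2 | G4 = (~((A ^ D) & A)) | (~((~((~((A ^ D) & A)) & B)) & C))
G6 = G5 & C = ((~((A ^ D) & A)) | (~((~((~((A ^ D) & A)) & B)) & C))) & C
G7 = G6 ^ G2 = (((~((A ^ D) & A)) | (~((~((~((A ^ D) & A)) & B)) & C))) & C) ^ (~((A ^ D) & A))
G8 = D | G7 = D | ((((~((A ^ D) & A)) | (~((~((~((A ^ D) & A)) & B)) & C))) & C) ^ (~((A ^ D) & A)))
G9 = G8 | G4 = (D | ((((~((A ^ D) & A)) | (~((~((~((A ^ D) & A)) & B)) & C))) & C) ^ (~((A ^ D) & A)))) | (~((~((~((A ^ D) & A)) & B)) & C))

(D | ((((~((A ^ D) & A)) | (~((~((~((A ^ D) & A)) & B)) & C))) & C) ^ (~((A ^ D) & A)))) | (~((~((~((A ^ D) & A)) & B)) & C))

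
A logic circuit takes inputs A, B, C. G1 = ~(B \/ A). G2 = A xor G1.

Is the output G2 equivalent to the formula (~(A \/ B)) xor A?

G1 = ~(B \/ A)
G2 = A xor G1 = A xor (~(B \/ A))
At A=0, B=1, C=0: circuit gives 0, formula gives 0.
At A=0, B=0, C=0: circuit gives 1, formula gives 1.
Agrees on all 8 inputs.

Yes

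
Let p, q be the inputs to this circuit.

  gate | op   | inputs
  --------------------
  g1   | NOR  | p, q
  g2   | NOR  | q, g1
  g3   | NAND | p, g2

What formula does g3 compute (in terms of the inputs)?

g1 = p NOR q
g2 = q NOR g1 = q NOR (p NOR q)
g3 = p NAND g2 = p NAND (q NOR (p NOR q))

p NAND (q NOR (p NOR q))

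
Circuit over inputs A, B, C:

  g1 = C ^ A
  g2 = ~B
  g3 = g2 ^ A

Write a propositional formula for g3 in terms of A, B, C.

g2 = ~B
g3 = g2 ^ A = ~B ^ A

~B ^ A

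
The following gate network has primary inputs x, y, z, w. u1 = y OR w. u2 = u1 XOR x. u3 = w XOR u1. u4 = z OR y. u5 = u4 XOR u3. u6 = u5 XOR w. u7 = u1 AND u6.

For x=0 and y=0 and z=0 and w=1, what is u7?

1

u1 = 0 OR 1 = 1
u3 = 1 XOR 1 = 0
u4 = 0 OR 0 = 0
u5 = 0 XOR 0 = 0
u6 = 0 XOR 1 = 1
u7 = 1 AND 1 = 1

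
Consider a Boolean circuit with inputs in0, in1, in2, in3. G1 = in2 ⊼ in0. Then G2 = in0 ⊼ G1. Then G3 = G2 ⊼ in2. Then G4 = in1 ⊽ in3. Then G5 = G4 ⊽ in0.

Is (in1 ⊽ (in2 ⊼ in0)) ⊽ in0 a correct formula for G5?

No

G4 = in1 ⊽ in3
G5 = G4 ⊽ in0 = (in1 ⊽ in3) ⊽ in0
At in0=0, in1=0, in2=0, in3=0: circuit gives 0, formula gives 1.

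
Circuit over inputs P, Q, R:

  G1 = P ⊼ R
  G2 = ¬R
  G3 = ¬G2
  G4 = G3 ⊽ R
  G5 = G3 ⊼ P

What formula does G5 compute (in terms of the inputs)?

¬¬R ⊼ P

G2 = ¬R
G3 = ¬G2 = ¬¬R
G5 = G3 ⊼ P = ¬¬R ⊼ P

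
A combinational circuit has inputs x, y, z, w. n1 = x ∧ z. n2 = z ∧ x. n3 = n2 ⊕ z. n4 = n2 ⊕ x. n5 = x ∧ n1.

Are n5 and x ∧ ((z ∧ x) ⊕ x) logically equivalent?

n1 = x ∧ z
n5 = x ∧ n1 = x ∧ (x ∧ z)
At x=1, y=0, z=0, w=0: circuit gives 0, formula gives 1.

No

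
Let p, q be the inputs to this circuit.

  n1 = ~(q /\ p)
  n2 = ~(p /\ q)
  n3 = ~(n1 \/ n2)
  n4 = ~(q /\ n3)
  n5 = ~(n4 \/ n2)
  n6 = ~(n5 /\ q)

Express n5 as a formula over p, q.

n1 = ~(q /\ p)
n2 = ~(p /\ q)
n3 = ~(n1 \/ n2) = ~((~(q /\ p)) \/ (~(p /\ q)))
n4 = ~(q /\ n3) = ~(q /\ (~((~(q /\ p)) \/ (~(p /\ q)))))
n5 = ~(n4 \/ n2) = ~((~(q /\ (~((~(q /\ p)) \/ (~(p /\ q)))))) \/ (~(p /\ q)))

~((~(q /\ (~((~(q /\ p)) \/ (~(p /\ q)))))) \/ (~(p /\ q)))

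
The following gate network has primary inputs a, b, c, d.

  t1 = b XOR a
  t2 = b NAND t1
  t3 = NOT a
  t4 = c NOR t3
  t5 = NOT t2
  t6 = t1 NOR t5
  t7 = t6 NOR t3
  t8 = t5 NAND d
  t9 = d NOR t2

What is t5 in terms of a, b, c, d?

NOT (b NAND (b XOR a))

t1 = b XOR a
t2 = b NAND t1 = b NAND (b XOR a)
t5 = NOT t2 = NOT (b NAND (b XOR a))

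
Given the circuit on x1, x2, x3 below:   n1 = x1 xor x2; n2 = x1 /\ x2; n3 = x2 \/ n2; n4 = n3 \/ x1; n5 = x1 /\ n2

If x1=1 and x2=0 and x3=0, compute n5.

n2 = 1 /\ 0 = 0
n5 = 1 /\ 0 = 0

0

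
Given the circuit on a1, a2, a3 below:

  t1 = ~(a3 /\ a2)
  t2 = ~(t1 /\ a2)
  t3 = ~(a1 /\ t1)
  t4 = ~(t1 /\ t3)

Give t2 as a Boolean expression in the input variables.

t1 = ~(a3 /\ a2)
t2 = ~(t1 /\ a2) = ~((~(a3 /\ a2)) /\ a2)

~((~(a3 /\ a2)) /\ a2)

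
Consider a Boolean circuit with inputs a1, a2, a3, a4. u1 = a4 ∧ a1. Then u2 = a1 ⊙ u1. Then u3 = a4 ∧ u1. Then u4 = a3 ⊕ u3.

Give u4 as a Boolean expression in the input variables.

u1 = a4 ∧ a1
u3 = a4 ∧ u1 = a4 ∧ (a4 ∧ a1)
u4 = a3 ⊕ u3 = a3 ⊕ (a4 ∧ (a4 ∧ a1))

a3 ⊕ (a4 ∧ (a4 ∧ a1))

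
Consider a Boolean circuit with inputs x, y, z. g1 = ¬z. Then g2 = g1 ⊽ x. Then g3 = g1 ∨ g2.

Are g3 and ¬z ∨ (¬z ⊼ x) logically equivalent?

No

g1 = ¬z
g2 = g1 ⊽ x = ¬z ⊽ x
g3 = g1 ∨ g2 = ¬z ∨ (¬z ⊽ x)
At x=1, y=0, z=1: circuit gives 0, formula gives 1.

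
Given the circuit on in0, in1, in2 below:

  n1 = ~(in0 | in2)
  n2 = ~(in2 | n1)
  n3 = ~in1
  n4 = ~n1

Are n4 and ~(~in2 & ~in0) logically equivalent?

Yes

n1 = ~(in0 | in2)
n4 = ~n1 = ~(~(in0 | in2))
At in0=0, in1=0, in2=0: circuit gives 0, formula gives 0.
At in0=0, in1=0, in2=1: circuit gives 1, formula gives 1.
Agrees on all 8 inputs.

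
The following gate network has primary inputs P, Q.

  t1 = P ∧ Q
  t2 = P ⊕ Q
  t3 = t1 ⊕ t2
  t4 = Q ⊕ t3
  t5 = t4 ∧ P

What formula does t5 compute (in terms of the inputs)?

t1 = P ∧ Q
t2 = P ⊕ Q
t3 = t1 ⊕ t2 = (P ∧ Q) ⊕ (P ⊕ Q)
t4 = Q ⊕ t3 = Q ⊕ ((P ∧ Q) ⊕ (P ⊕ Q))
t5 = t4 ∧ P = (Q ⊕ ((P ∧ Q) ⊕ (P ⊕ Q))) ∧ P

(Q ⊕ ((P ∧ Q) ⊕ (P ⊕ Q))) ∧ P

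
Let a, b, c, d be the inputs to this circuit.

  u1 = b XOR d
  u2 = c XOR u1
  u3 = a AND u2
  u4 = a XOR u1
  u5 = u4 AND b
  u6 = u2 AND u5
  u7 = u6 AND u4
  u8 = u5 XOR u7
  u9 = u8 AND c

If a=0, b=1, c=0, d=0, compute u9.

u1 = 1 XOR 0 = 1
u2 = 0 XOR 1 = 1
u4 = 0 XOR 1 = 1
u5 = 1 AND 1 = 1
u6 = 1 AND 1 = 1
u7 = 1 AND 1 = 1
u8 = 1 XOR 1 = 0
u9 = 0 AND 0 = 0

0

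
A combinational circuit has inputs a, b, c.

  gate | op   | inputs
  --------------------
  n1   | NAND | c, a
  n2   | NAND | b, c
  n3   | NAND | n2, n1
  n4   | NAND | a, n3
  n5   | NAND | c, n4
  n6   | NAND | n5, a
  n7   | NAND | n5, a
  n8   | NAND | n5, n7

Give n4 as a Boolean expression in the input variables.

a NAND ((b NAND c) NAND (c NAND a))

n1 = c NAND a
n2 = b NAND c
n3 = n2 NAND n1 = (b NAND c) NAND (c NAND a)
n4 = a NAND n3 = a NAND ((b NAND c) NAND (c NAND a))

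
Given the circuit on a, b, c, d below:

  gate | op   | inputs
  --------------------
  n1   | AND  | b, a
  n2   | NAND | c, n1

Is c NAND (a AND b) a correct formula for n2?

n1 = b AND a
n2 = c NAND n1 = c NAND (b AND a)
At a=1, b=1, c=1, d=0: circuit gives 0, formula gives 0.
At a=0, b=0, c=0, d=0: circuit gives 1, formula gives 1.
Agrees on all 16 inputs.

Yes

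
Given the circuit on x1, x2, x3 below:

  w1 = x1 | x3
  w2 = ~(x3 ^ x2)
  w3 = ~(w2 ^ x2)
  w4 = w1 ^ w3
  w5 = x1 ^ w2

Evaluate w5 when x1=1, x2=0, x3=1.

w2 = ~(1 ^ 0) = 0
w5 = 1 ^ 0 = 1

1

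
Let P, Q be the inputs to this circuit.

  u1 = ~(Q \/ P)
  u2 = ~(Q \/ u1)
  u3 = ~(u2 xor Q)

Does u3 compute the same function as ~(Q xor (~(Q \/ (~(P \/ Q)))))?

Yes

u1 = ~(Q \/ P)
u2 = ~(Q \/ u1) = ~(Q \/ (~(Q \/ P)))
u3 = ~(u2 xor Q) = ~((~(Q \/ (~(Q \/ P)))) xor Q)
At P=0, Q=1: circuit gives 0, formula gives 0.
At P=0, Q=0: circuit gives 1, formula gives 1.
Agrees on all 4 inputs.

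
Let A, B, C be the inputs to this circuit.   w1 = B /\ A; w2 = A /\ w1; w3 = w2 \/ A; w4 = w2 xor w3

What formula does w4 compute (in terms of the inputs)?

(A /\ (B /\ A)) xor ((A /\ (B /\ A)) \/ A)

w1 = B /\ A
w2 = A /\ w1 = A /\ (B /\ A)
w3 = w2 \/ A = (A /\ (B /\ A)) \/ A
w4 = w2 xor w3 = (A /\ (B /\ A)) xor ((A /\ (B /\ A)) \/ A)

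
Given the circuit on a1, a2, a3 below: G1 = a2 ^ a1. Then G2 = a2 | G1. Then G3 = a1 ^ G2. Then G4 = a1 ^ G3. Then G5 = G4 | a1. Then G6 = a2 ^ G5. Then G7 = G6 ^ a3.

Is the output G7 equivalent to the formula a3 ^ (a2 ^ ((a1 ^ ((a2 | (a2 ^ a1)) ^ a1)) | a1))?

Yes

G1 = a2 ^ a1
G2 = a2 | G1 = a2 | (a2 ^ a1)
G3 = a1 ^ G2 = a1 ^ (a2 | (a2 ^ a1))
G4 = a1 ^ G3 = a1 ^ (a1 ^ (a2 | (a2 ^ a1)))
G5 = G4 | a1 = (a1 ^ (a1 ^ (a2 | (a2 ^ a1)))) | a1
G6 = a2 ^ G5 = a2 ^ ((a1 ^ (a1 ^ (a2 | (a2 ^ a1)))) | a1)
G7 = G6 ^ a3 = (a2 ^ ((a1 ^ (a1 ^ (a2 | (a2 ^ a1)))) | a1)) ^ a3
At a1=0, a2=0, a3=0: circuit gives 0, formula gives 0.
At a1=0, a2=0, a3=1: circuit gives 1, formula gives 1.
Agrees on all 8 inputs.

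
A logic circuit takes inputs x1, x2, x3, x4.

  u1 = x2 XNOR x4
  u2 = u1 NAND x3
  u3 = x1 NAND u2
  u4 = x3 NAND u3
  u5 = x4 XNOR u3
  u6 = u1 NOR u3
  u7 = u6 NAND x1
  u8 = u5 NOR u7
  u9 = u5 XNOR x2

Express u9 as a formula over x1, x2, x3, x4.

u1 = x2 XNOR x4
u2 = u1 NAND x3 = (x2 XNOR x4) NAND x3
u3 = x1 NAND u2 = x1 NAND ((x2 XNOR x4) NAND x3)
u5 = x4 XNOR u3 = x4 XNOR (x1 NAND ((x2 XNOR x4) NAND x3))
u9 = u5 XNOR x2 = (x4 XNOR (x1 NAND ((x2 XNOR x4) NAND x3))) XNOR x2

(x4 XNOR (x1 NAND ((x2 XNOR x4) NAND x3))) XNOR x2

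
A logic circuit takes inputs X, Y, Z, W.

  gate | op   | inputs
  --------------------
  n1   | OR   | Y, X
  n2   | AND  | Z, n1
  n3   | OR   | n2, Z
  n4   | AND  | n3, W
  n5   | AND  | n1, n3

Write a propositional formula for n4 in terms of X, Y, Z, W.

n1 = Y OR X
n2 = Z AND n1 = Z AND (Y OR X)
n3 = n2 OR Z = (Z AND (Y OR X)) OR Z
n4 = n3 AND W = ((Z AND (Y OR X)) OR Z) AND W

((Z AND (Y OR X)) OR Z) AND W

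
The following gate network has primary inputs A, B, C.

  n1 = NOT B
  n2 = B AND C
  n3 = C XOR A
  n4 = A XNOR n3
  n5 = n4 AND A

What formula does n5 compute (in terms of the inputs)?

n3 = C XOR A
n4 = A XNOR n3 = A XNOR (C XOR A)
n5 = n4 AND A = (A XNOR (C XOR A)) AND A

(A XNOR (C XOR A)) AND A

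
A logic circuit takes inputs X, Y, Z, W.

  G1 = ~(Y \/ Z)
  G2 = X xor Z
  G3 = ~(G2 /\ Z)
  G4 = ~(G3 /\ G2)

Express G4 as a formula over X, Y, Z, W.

G2 = X xor Z
G3 = ~(G2 /\ Z) = ~((X xor Z) /\ Z)
G4 = ~(G3 /\ G2) = ~((~((X xor Z) /\ Z)) /\ (X xor Z))

~((~((X xor Z) /\ Z)) /\ (X xor Z))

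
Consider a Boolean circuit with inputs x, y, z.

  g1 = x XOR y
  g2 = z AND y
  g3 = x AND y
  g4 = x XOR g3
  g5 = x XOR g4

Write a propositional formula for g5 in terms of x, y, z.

g3 = x AND y
g4 = x XOR g3 = x XOR (x AND y)
g5 = x XOR g4 = x XOR (x XOR (x AND y))

x XOR (x XOR (x AND y))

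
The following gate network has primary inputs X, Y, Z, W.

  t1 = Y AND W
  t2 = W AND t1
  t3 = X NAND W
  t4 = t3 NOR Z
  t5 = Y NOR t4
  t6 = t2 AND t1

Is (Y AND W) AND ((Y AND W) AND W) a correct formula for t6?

t1 = Y AND W
t2 = W AND t1 = W AND (Y AND W)
t6 = t2 AND t1 = (W AND (Y AND W)) AND (Y AND W)
At X=0, Y=0, Z=0, W=0: circuit gives 0, formula gives 0.
At X=0, Y=1, Z=0, W=1: circuit gives 1, formula gives 1.
Agrees on all 16 inputs.

Yes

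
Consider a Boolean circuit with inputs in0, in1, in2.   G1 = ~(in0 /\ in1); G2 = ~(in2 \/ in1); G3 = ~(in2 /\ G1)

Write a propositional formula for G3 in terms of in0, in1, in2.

G1 = ~(in0 /\ in1)
G3 = ~(in2 /\ G1) = ~(in2 /\ (~(in0 /\ in1)))

~(in2 /\ (~(in0 /\ in1)))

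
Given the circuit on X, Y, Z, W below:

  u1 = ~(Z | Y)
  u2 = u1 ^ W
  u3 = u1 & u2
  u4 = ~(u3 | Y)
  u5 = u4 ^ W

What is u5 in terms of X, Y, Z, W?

(~(((~(Z | Y)) & ((~(Z | Y)) ^ W)) | Y)) ^ W

u1 = ~(Z | Y)
u2 = u1 ^ W = (~(Z | Y)) ^ W
u3 = u1 & u2 = (~(Z | Y)) & ((~(Z | Y)) ^ W)
u4 = ~(u3 | Y) = ~(((~(Z | Y)) & ((~(Z | Y)) ^ W)) | Y)
u5 = u4 ^ W = (~(((~(Z | Y)) & ((~(Z | Y)) ^ W)) | Y)) ^ W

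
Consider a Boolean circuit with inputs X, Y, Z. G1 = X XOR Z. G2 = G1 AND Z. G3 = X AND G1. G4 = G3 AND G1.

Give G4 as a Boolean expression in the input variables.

G1 = X XOR Z
G3 = X AND G1 = X AND (X XOR Z)
G4 = G3 AND G1 = (X AND (X XOR Z)) AND (X XOR Z)

(X AND (X XOR Z)) AND (X XOR Z)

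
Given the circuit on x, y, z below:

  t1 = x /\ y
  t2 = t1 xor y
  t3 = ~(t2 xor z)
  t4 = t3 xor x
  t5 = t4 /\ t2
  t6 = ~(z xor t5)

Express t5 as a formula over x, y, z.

((~(((x /\ y) xor y) xor z)) xor x) /\ ((x /\ y) xor y)

t1 = x /\ y
t2 = t1 xor y = (x /\ y) xor y
t3 = ~(t2 xor z) = ~(((x /\ y) xor y) xor z)
t4 = t3 xor x = (~(((x /\ y) xor y) xor z)) xor x
t5 = t4 /\ t2 = ((~(((x /\ y) xor y) xor z)) xor x) /\ ((x /\ y) xor y)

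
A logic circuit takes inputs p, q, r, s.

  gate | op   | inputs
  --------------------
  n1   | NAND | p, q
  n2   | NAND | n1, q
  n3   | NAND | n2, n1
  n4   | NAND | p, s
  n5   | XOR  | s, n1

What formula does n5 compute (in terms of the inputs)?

n1 = p NAND q
n5 = s XOR n1 = s XOR (p NAND q)

s XOR (p NAND q)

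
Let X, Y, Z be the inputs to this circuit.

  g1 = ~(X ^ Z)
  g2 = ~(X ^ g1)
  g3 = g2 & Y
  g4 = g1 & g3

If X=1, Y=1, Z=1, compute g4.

1

g1 = ~(1 ^ 1) = 1
g2 = ~(1 ^ 1) = 1
g3 = 1 & 1 = 1
g4 = 1 & 1 = 1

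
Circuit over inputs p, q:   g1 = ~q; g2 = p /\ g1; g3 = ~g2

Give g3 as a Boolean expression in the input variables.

~(p /\ ~q)

g1 = ~q
g2 = p /\ g1 = p /\ ~q
g3 = ~g2 = ~(p /\ ~q)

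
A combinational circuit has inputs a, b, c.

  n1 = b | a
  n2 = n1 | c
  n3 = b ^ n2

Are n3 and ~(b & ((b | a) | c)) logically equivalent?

No

n1 = b | a
n2 = n1 | c = (b | a) | c
n3 = b ^ n2 = b ^ ((b | a) | c)
At a=0, b=0, c=0: circuit gives 0, formula gives 1.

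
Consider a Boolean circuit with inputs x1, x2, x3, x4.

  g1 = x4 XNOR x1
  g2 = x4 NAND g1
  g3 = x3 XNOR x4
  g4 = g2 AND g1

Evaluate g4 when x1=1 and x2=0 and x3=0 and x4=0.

0

g1 = 0 XNOR 1 = 0
g2 = 0 NAND 0 = 1
g4 = 1 AND 0 = 0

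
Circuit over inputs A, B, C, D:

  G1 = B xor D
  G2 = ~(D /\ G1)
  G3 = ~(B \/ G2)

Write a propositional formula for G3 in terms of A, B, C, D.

G1 = B xor D
G2 = ~(D /\ G1) = ~(D /\ (B xor D))
G3 = ~(B \/ G2) = ~(B \/ (~(D /\ (B xor D))))

~(B \/ (~(D /\ (B xor D))))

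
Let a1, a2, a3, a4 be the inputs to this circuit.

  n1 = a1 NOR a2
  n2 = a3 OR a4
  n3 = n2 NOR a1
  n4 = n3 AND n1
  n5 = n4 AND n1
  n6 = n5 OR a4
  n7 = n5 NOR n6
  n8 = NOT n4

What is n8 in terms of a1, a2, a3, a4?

n1 = a1 NOR a2
n2 = a3 OR a4
n3 = n2 NOR a1 = (a3 OR a4) NOR a1
n4 = n3 AND n1 = ((a3 OR a4) NOR a1) AND (a1 NOR a2)
n8 = NOT n4 = NOT (((a3 OR a4) NOR a1) AND (a1 NOR a2))

NOT (((a3 OR a4) NOR a1) AND (a1 NOR a2))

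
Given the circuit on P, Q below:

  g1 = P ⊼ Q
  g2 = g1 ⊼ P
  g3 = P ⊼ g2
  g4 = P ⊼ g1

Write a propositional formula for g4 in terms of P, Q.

P ⊼ (P ⊼ Q)

g1 = P ⊼ Q
g4 = P ⊼ g1 = P ⊼ (P ⊼ Q)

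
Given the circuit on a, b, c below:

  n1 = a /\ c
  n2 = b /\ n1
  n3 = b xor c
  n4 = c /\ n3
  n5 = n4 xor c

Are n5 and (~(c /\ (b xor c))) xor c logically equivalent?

n3 = b xor c
n4 = c /\ n3 = c /\ (b xor c)
n5 = n4 xor c = (c /\ (b xor c)) xor c
At a=0, b=0, c=0: circuit gives 0, formula gives 1.

No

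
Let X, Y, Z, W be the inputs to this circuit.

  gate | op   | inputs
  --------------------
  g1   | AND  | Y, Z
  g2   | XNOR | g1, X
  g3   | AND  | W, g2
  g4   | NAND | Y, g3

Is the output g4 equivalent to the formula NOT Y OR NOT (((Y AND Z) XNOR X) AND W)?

g1 = Y AND Z
g2 = g1 XNOR X = (Y AND Z) XNOR X
g3 = W AND g2 = W AND ((Y AND Z) XNOR X)
g4 = Y NAND g3 = Y NAND (W AND ((Y AND Z) XNOR X))
At X=0, Y=1, Z=0, W=1: circuit gives 0, formula gives 0.
At X=0, Y=0, Z=0, W=0: circuit gives 1, formula gives 1.
Agrees on all 16 inputs.

Yes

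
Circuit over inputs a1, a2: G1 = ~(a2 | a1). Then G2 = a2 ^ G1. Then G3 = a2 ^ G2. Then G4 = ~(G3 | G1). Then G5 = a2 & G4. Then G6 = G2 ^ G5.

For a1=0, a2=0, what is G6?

G1 = ~(0 | 0) = 1
G2 = 0 ^ 1 = 1
G3 = 0 ^ 1 = 1
G4 = ~(1 | 1) = 0
G5 = 0 & 0 = 0
G6 = 1 ^ 0 = 1

1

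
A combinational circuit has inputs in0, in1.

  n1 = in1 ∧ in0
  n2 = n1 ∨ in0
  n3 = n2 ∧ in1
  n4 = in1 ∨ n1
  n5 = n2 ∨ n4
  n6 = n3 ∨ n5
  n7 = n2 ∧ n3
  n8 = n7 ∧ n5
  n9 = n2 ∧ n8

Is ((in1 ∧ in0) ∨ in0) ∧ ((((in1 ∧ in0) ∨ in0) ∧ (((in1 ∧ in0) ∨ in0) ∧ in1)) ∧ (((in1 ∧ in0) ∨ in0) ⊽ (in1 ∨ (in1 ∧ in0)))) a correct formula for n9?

No

n1 = in1 ∧ in0
n2 = n1 ∨ in0 = (in1 ∧ in0) ∨ in0
n3 = n2 ∧ in1 = ((in1 ∧ in0) ∨ in0) ∧ in1
n4 = in1 ∨ n1 = in1 ∨ (in1 ∧ in0)
n5 = n2 ∨ n4 = ((in1 ∧ in0) ∨ in0) ∨ (in1 ∨ (in1 ∧ in0))
n7 = n2 ∧ n3 = ((in1 ∧ in0) ∨ in0) ∧ (((in1 ∧ in0) ∨ in0) ∧ in1)
n8 = n7 ∧ n5 = (((in1 ∧ in0) ∨ in0) ∧ (((in1 ∧ in0) ∨ in0) ∧ in1)) ∧ (((in1 ∧ in0) ∨ in0) ∨ (in1 ∨ (in1 ∧ in0)))
n9 = n2 ∧ n8 = ((in1 ∧ in0) ∨ in0) ∧ ((((in1 ∧ in0) ∨ in0) ∧ (((in1 ∧ in0) ∨ in0) ∧ in1)) ∧ (((in1 ∧ in0) ∨ in0) ∨ (in1 ∨ (in1 ∧ in0))))
At in0=1, in1=1: circuit gives 1, formula gives 0.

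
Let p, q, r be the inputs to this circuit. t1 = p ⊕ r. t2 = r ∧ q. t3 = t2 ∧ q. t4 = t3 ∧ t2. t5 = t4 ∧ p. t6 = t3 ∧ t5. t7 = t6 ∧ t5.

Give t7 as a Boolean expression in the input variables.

t2 = r ∧ q
t3 = t2 ∧ q = (r ∧ q) ∧ q
t4 = t3 ∧ t2 = ((r ∧ q) ∧ q) ∧ (r ∧ q)
t5 = t4 ∧ p = (((r ∧ q) ∧ q) ∧ (r ∧ q)) ∧ p
t6 = t3 ∧ t5 = ((r ∧ q) ∧ q) ∧ ((((r ∧ q) ∧ q) ∧ (r ∧ q)) ∧ p)
t7 = t6 ∧ t5 = (((r ∧ q) ∧ q) ∧ ((((r ∧ q) ∧ q) ∧ (r ∧ q)) ∧ p)) ∧ ((((r ∧ q) ∧ q) ∧ (r ∧ q)) ∧ p)

(((r ∧ q) ∧ q) ∧ ((((r ∧ q) ∧ q) ∧ (r ∧ q)) ∧ p)) ∧ ((((r ∧ q) ∧ q) ∧ (r ∧ q)) ∧ p)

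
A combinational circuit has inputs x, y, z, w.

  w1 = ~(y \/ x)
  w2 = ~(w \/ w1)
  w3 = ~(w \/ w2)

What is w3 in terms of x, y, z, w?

~(w \/ (~(w \/ (~(y \/ x)))))

w1 = ~(y \/ x)
w2 = ~(w \/ w1) = ~(w \/ (~(y \/ x)))
w3 = ~(w \/ w2) = ~(w \/ (~(w \/ (~(y \/ x)))))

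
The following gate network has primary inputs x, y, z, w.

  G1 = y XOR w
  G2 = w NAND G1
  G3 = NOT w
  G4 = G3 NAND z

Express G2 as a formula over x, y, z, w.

w NAND (y XOR w)

G1 = y XOR w
G2 = w NAND G1 = w NAND (y XOR w)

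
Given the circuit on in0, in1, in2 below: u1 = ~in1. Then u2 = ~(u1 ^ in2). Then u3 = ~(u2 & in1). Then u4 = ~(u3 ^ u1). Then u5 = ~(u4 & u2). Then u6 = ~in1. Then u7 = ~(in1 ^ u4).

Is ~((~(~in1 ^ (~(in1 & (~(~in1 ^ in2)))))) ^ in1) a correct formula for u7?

Yes

u1 = ~in1
u2 = ~(u1 ^ in2) = ~(~in1 ^ in2)
u3 = ~(u2 & in1) = ~((~(~in1 ^ in2)) & in1)
u4 = ~(u3 ^ u1) = ~((~((~(~in1 ^ in2)) & in1)) ^ ~in1)
u7 = ~(in1 ^ u4) = ~(in1 ^ (~((~((~(~in1 ^ in2)) & in1)) ^ ~in1)))
At in0=0, in1=0, in2=0: circuit gives 0, formula gives 0.
At in0=0, in1=1, in2=0: circuit gives 1, formula gives 1.
Agrees on all 8 inputs.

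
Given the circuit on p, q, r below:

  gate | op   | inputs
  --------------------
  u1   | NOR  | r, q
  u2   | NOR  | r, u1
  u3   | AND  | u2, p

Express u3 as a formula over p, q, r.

u1 = r NOR q
u2 = r NOR u1 = r NOR (r NOR q)
u3 = u2 AND p = (r NOR (r NOR q)) AND p

(r NOR (r NOR q)) AND p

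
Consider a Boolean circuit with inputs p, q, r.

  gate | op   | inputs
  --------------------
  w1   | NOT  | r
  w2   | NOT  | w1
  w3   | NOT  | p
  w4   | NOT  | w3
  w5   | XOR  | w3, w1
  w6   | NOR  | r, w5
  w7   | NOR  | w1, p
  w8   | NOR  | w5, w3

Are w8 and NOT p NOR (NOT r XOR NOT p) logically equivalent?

Yes

w1 = NOT r
w3 = NOT p
w5 = w3 XOR w1 = NOT p XOR NOT r
w8 = w5 NOR w3 = (NOT p XOR NOT r) NOR NOT p
At p=0, q=0, r=0: circuit gives 0, formula gives 0.
At p=1, q=0, r=1: circuit gives 1, formula gives 1.
Agrees on all 8 inputs.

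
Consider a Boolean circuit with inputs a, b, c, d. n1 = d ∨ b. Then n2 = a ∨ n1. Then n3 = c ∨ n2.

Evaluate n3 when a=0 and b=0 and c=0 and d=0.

n1 = 0 ∨ 0 = 0
n2 = 0 ∨ 0 = 0
n3 = 0 ∨ 0 = 0

0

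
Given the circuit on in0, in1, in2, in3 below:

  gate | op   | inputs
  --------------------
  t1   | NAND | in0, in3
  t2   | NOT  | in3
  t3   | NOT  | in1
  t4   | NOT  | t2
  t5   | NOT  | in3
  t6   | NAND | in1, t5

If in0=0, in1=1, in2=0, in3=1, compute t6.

t5 = NOT 1 = 0
t6 = 1 NAND 0 = 1

1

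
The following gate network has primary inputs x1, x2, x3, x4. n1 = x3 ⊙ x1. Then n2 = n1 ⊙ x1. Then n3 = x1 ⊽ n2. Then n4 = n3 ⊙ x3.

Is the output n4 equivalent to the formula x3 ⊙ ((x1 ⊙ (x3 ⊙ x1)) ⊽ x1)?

Yes

n1 = x3 ⊙ x1
n2 = n1 ⊙ x1 = (x3 ⊙ x1) ⊙ x1
n3 = x1 ⊽ n2 = x1 ⊽ ((x3 ⊙ x1) ⊙ x1)
n4 = n3 ⊙ x3 = (x1 ⊽ ((x3 ⊙ x1) ⊙ x1)) ⊙ x3
At x1=0, x2=0, x3=0, x4=0: circuit gives 0, formula gives 0.
At x1=1, x2=0, x3=0, x4=0: circuit gives 1, formula gives 1.
Agrees on all 16 inputs.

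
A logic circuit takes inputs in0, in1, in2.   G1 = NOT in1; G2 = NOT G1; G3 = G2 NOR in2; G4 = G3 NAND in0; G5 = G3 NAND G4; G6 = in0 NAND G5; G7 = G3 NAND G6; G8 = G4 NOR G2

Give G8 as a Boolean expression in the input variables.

G1 = NOT in1
G2 = NOT G1 = NOT NOT in1
G3 = G2 NOR in2 = NOT NOT in1 NOR in2
G4 = G3 NAND in0 = (NOT NOT in1 NOR in2) NAND in0
G8 = G4 NOR G2 = ((NOT NOT in1 NOR in2) NAND in0) NOR NOT NOT in1

((NOT NOT in1 NOR in2) NAND in0) NOR NOT NOT in1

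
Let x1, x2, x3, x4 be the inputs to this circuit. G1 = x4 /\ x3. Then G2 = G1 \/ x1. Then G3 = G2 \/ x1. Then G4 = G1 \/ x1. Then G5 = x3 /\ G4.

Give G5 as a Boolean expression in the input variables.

G1 = x4 /\ x3
G4 = G1 \/ x1 = (x4 /\ x3) \/ x1
G5 = x3 /\ G4 = x3 /\ ((x4 /\ x3) \/ x1)

x3 /\ ((x4 /\ x3) \/ x1)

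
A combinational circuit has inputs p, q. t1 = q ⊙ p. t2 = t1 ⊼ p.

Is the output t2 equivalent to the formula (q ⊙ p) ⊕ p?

t1 = q ⊙ p
t2 = t1 ⊼ p = (q ⊙ p) ⊼ p
At p=0, q=1: circuit gives 1, formula gives 0.

No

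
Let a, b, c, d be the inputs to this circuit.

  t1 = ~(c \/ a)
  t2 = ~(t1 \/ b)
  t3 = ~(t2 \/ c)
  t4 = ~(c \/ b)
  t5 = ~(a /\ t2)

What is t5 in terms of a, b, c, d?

~(a /\ (~((~(c \/ a)) \/ b)))

t1 = ~(c \/ a)
t2 = ~(t1 \/ b) = ~((~(c \/ a)) \/ b)
t5 = ~(a /\ t2) = ~(a /\ (~((~(c \/ a)) \/ b)))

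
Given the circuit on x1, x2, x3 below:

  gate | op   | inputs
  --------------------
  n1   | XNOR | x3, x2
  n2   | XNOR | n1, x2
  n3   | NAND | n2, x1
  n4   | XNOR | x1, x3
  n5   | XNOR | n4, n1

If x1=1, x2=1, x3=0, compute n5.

1

n1 = 0 XNOR 1 = 0
n4 = 1 XNOR 0 = 0
n5 = 0 XNOR 0 = 1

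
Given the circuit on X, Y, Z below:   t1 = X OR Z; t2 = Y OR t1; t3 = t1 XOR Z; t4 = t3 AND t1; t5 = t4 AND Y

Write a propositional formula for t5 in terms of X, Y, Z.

t1 = X OR Z
t3 = t1 XOR Z = (X OR Z) XOR Z
t4 = t3 AND t1 = ((X OR Z) XOR Z) AND (X OR Z)
t5 = t4 AND Y = (((X OR Z) XOR Z) AND (X OR Z)) AND Y

(((X OR Z) XOR Z) AND (X OR Z)) AND Y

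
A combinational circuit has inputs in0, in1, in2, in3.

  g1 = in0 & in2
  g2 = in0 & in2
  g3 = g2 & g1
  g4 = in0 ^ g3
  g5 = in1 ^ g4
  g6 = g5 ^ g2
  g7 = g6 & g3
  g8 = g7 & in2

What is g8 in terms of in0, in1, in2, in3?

(((in1 ^ (in0 ^ ((in0 & in2) & (in0 & in2)))) ^ (in0 & in2)) & ((in0 & in2) & (in0 & in2))) & in2

g1 = in0 & in2
g2 = in0 & in2
g3 = g2 & g1 = (in0 & in2) & (in0 & in2)
g4 = in0 ^ g3 = in0 ^ ((in0 & in2) & (in0 & in2))
g5 = in1 ^ g4 = in1 ^ (in0 ^ ((in0 & in2) & (in0 & in2)))
g6 = g5 ^ g2 = (in1 ^ (in0 ^ ((in0 & in2) & (in0 & in2)))) ^ (in0 & in2)
g7 = g6 & g3 = ((in1 ^ (in0 ^ ((in0 & in2) & (in0 & in2)))) ^ (in0 & in2)) & ((in0 & in2) & (in0 & in2))
g8 = g7 & in2 = (((in1 ^ (in0 ^ ((in0 & in2) & (in0 & in2)))) ^ (in0 & in2)) & ((in0 & in2) & (in0 & in2))) & in2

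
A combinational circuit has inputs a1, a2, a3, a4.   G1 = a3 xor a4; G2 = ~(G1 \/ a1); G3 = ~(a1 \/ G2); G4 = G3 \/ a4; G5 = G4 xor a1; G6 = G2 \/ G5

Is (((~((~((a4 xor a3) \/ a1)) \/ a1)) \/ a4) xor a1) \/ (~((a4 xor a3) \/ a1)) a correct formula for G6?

Yes

G1 = a3 xor a4
G2 = ~(G1 \/ a1) = ~((a3 xor a4) \/ a1)
G3 = ~(a1 \/ G2) = ~(a1 \/ (~((a3 xor a4) \/ a1)))
G4 = G3 \/ a4 = (~(a1 \/ (~((a3 xor a4) \/ a1)))) \/ a4
G5 = G4 xor a1 = ((~(a1 \/ (~((a3 xor a4) \/ a1)))) \/ a4) xor a1
G6 = G2 \/ G5 = (~((a3 xor a4) \/ a1)) \/ (((~(a1 \/ (~((a3 xor a4) \/ a1)))) \/ a4) xor a1)
At a1=1, a2=0, a3=0, a4=1: circuit gives 0, formula gives 0.
At a1=0, a2=0, a3=0, a4=0: circuit gives 1, formula gives 1.
Agrees on all 16 inputs.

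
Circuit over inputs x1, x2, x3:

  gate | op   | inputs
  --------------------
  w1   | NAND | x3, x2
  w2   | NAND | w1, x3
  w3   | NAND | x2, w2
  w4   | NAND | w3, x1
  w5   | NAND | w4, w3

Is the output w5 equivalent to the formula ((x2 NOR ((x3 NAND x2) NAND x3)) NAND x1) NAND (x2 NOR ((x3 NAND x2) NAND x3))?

w1 = x3 NAND x2
w2 = w1 NAND x3 = (x3 NAND x2) NAND x3
w3 = x2 NAND w2 = x2 NAND ((x3 NAND x2) NAND x3)
w4 = w3 NAND x1 = (x2 NAND ((x3 NAND x2) NAND x3)) NAND x1
w5 = w4 NAND w3 = ((x2 NAND ((x3 NAND x2) NAND x3)) NAND x1) NAND (x2 NAND ((x3 NAND x2) NAND x3))
At x1=0, x2=0, x3=0: circuit gives 0, formula gives 1.

No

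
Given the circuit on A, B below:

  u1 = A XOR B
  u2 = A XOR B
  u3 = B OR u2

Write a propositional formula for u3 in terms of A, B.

u2 = A XOR B
u3 = B OR u2 = B OR (A XOR B)

B OR (A XOR B)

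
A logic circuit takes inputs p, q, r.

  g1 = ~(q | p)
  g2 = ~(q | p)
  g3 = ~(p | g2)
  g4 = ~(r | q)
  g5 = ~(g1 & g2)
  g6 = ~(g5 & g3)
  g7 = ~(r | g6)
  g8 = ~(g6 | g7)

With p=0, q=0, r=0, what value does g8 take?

0

g1 = ~(0 | 0) = 1
g2 = ~(0 | 0) = 1
g3 = ~(0 | 1) = 0
g5 = ~(1 & 1) = 0
g6 = ~(0 & 0) = 1
g7 = ~(0 | 1) = 0
g8 = ~(1 | 0) = 0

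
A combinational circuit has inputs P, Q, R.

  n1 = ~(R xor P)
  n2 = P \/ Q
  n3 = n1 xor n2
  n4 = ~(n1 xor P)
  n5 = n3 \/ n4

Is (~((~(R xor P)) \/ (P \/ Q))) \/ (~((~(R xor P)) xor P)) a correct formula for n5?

n1 = ~(R xor P)
n2 = P \/ Q
n3 = n1 xor n2 = (~(R xor P)) xor (P \/ Q)
n4 = ~(n1 xor P) = ~((~(R xor P)) xor P)
n5 = n3 \/ n4 = ((~(R xor P)) xor (P \/ Q)) \/ (~((~(R xor P)) xor P))
At P=0, Q=0, R=0: circuit gives 1, formula gives 0.

No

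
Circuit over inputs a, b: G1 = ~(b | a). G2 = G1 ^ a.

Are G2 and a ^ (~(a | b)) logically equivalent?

Yes

G1 = ~(b | a)
G2 = G1 ^ a = (~(b | a)) ^ a
At a=0, b=1: circuit gives 0, formula gives 0.
At a=0, b=0: circuit gives 1, formula gives 1.
Agrees on all 4 inputs.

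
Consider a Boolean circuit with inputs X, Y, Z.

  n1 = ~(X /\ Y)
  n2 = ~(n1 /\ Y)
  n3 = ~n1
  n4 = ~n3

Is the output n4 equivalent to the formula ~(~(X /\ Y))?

n1 = ~(X /\ Y)
n3 = ~n1 = ~(~(X /\ Y))
n4 = ~n3 = ~~(~(X /\ Y))
At X=0, Y=0, Z=0: circuit gives 1, formula gives 0.

No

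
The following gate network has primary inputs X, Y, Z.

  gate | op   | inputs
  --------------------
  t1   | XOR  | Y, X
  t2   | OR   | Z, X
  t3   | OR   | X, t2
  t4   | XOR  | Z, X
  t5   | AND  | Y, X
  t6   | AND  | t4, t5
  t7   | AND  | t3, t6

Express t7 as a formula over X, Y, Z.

(X OR (Z OR X)) AND ((Z XOR X) AND (Y AND X))

t2 = Z OR X
t3 = X OR t2 = X OR (Z OR X)
t4 = Z XOR X
t5 = Y AND X
t6 = t4 AND t5 = (Z XOR X) AND (Y AND X)
t7 = t3 AND t6 = (X OR (Z OR X)) AND ((Z XOR X) AND (Y AND X))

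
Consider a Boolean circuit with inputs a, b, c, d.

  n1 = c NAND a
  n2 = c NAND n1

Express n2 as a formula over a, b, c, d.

n1 = c NAND a
n2 = c NAND n1 = c NAND (c NAND a)

c NAND (c NAND a)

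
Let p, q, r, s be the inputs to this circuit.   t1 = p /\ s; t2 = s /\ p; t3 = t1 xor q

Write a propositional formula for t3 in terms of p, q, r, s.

t1 = p /\ s
t3 = t1 xor q = (p /\ s) xor q

(p /\ s) xor q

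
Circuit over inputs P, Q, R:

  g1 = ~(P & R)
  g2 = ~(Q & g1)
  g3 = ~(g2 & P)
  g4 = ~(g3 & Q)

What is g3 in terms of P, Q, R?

~((~(Q & (~(P & R)))) & P)

g1 = ~(P & R)
g2 = ~(Q & g1) = ~(Q & (~(P & R)))
g3 = ~(g2 & P) = ~((~(Q & (~(P & R)))) & P)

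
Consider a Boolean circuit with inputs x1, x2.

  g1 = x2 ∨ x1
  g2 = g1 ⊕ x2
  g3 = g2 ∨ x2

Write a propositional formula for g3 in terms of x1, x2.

g1 = x2 ∨ x1
g2 = g1 ⊕ x2 = (x2 ∨ x1) ⊕ x2
g3 = g2 ∨ x2 = ((x2 ∨ x1) ⊕ x2) ∨ x2

((x2 ∨ x1) ⊕ x2) ∨ x2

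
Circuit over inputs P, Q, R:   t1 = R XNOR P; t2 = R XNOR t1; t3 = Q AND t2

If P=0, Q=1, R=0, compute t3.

t1 = 0 XNOR 0 = 1
t2 = 0 XNOR 1 = 0
t3 = 1 AND 0 = 0

0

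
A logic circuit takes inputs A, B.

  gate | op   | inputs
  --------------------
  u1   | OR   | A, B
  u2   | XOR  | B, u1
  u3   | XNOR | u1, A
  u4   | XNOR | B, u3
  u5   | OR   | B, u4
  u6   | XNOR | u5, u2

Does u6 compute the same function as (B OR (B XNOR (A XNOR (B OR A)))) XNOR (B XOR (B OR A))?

u1 = A OR B
u2 = B XOR u1 = B XOR (A OR B)
u3 = u1 XNOR A = (A OR B) XNOR A
u4 = B XNOR u3 = B XNOR ((A OR B) XNOR A)
u5 = B OR u4 = B OR (B XNOR ((A OR B) XNOR A))
u6 = u5 XNOR u2 = (B OR (B XNOR ((A OR B) XNOR A))) XNOR (B XOR (A OR B))
At A=0, B=1: circuit gives 0, formula gives 0.
At A=0, B=0: circuit gives 1, formula gives 1.
Agrees on all 4 inputs.

Yes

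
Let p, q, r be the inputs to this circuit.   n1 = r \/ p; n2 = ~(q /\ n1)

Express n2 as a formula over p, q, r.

~(q /\ (r \/ p))

n1 = r \/ p
n2 = ~(q /\ n1) = ~(q /\ (r \/ p))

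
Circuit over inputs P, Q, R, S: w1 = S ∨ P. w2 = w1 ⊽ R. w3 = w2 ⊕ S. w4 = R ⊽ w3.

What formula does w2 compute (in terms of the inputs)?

(S ∨ P) ⊽ R

w1 = S ∨ P
w2 = w1 ⊽ R = (S ∨ P) ⊽ R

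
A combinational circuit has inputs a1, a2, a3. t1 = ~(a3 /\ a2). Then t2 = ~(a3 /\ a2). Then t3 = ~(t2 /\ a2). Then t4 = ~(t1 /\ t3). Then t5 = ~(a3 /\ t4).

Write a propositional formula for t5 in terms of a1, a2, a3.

t1 = ~(a3 /\ a2)
t2 = ~(a3 /\ a2)
t3 = ~(t2 /\ a2) = ~((~(a3 /\ a2)) /\ a2)
t4 = ~(t1 /\ t3) = ~((~(a3 /\ a2)) /\ (~((~(a3 /\ a2)) /\ a2)))
t5 = ~(a3 /\ t4) = ~(a3 /\ (~((~(a3 /\ a2)) /\ (~((~(a3 /\ a2)) /\ a2)))))

~(a3 /\ (~((~(a3 /\ a2)) /\ (~((~(a3 /\ a2)) /\ a2)))))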